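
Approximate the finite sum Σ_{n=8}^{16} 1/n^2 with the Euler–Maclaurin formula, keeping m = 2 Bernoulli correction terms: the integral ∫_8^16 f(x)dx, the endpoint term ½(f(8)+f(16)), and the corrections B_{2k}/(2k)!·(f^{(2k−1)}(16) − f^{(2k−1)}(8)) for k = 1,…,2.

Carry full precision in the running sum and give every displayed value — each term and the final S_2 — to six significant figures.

∫_8^16 1/x^2 dx evaluates to 0.0625000.
Endpoint term: (f(8) + f(16))/2 = (0.0156250 + 0.00390625)/2 = 0.00976562.
So far: 0.0722656.
Order-1 term: 1/12 · (-0.000488281 − (-0.00390625)) = 0.000284831.
Running total after k=1: 0.0725505.
Order-2 term: −1/720 · (-2.28882e-05 − (-0.000732422)) = -9.85463e-07.

S_2 ≈ 0.0725495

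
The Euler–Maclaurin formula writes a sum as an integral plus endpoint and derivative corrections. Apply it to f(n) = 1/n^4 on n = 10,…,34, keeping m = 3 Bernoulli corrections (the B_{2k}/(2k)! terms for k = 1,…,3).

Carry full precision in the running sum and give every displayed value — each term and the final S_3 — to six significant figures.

The integral term ∫_10^34 1/x^4 dx = 0.000324852.
Boundary: ½(f(10) + f(34)) = ½(0.000100000 + 7.48315e-07) = 5.03742e-05.
So far: 0.000375227.
k=1: B_{2}/(2)! × [f^{(1)}(34) − f^{(1)}(10)] = 1/12 × (-8.80370e-08 − (-4.00000e-05)) = 3.32600e-06.
Running total after k=1: 0.000378553.
k=2: B_{4}/(4)! × [f^{(3)}(34) − f^{(3)}(10)] = −1/720 × (-2.28470e-09 − (-1.20000e-05)) = -1.66635e-08.
Running total after k=2: 0.000378536.
k=3: B_{6}/(6)! × [f^{(5)}(34) − f^{(5)}(10)] = 1/30240 × (-1.10677e-10 − (-6.72000e-06)) = 2.22219e-10.

S_3 ≈ 0.000378536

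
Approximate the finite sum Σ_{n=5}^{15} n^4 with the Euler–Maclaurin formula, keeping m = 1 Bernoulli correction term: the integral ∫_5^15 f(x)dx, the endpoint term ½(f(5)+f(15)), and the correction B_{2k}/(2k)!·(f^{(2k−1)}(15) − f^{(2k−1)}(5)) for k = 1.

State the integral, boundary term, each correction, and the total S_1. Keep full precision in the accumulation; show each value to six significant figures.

S_1 ≈ 177958

Integral: ∫_5^15 x^4 dx = 151250.
½[f(5) + f(15)] = ½[625.000 + 50625.0] = 25625.0.
Running total after boundary: 176875.
Correction k=1: B_{2}/2! · (f^{(1)}(15) − f^{(1)}(5)) = 1/12 · (13500.0 − 500.000) = 1083.33.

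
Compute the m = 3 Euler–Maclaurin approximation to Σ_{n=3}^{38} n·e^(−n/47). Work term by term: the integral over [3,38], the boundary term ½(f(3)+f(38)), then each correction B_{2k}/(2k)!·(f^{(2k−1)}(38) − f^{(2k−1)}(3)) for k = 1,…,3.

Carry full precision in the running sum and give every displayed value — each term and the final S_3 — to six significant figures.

S_3 ≈ 434.636

∫_3^38 x·e^(−x/47) dx evaluates to 424.830.
½[f(3) + f(38)] = ½[2.81449 + 16.9298] = 9.87215.
So far: 434.702.
Order-1 term: 1/12 · (0.0853126 − 0.878282) = -0.0660808.
Partial sum through k=1: 434.636.
Order-2 term: −1/720 · (0.000441989 − 0.00124699) = 1.11806e-06.
Partial sum through k=2: 434.636.
Order-3 term: 1/30240 · (3.82688e-07 − 9.49025e-07) = -1.87281e-11.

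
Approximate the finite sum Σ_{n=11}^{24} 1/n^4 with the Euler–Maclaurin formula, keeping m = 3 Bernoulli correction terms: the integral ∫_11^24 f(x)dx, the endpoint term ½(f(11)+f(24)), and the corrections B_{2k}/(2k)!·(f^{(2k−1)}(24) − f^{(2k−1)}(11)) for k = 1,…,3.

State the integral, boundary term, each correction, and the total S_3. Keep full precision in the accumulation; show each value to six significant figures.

S_3 ≈ 0.000264003

∫_11^24 1/x^4 dx evaluates to 0.000226326.
Boundary: ½(f(11) + f(24)) = ½(6.83013e-05 + 3.01408e-06) = 3.56577e-05.
So far: 0.000261983.
k=1: B_{2}/(2)! × [f^{(1)}(24) − f^{(1)}(11)] = 1/12 × (-5.02347e-07 − (-2.48369e-05)) = 2.02788e-06.
Partial sum through k=1: 0.000264011.
k=2: B_{4}/(4)! × [f^{(3)}(24) − f^{(3)}(11)] = −1/720 × (-2.61639e-08 − (-6.15790e-06)) = -8.51630e-09.
Partial sum through k=2: 0.000264003.
k=3: B_{6}/(6)! × [f^{(5)}(24) − f^{(5)}(11)] = 1/30240 × (-2.54371e-09 − (-2.84994e-06)) = 9.41598e-11.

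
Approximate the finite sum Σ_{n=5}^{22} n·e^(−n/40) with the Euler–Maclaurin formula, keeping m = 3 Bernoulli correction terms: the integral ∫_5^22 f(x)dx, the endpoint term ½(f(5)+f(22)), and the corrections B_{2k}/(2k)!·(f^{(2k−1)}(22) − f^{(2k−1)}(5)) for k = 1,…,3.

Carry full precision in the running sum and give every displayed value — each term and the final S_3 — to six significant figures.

S_3 ≈ 166.169

∫_5^22 x·e^(−x/40) dx evaluates to 157.659.
Boundary: ½(f(5) + f(22)) = ½(4.41248 + 12.6929) = 8.55269.
Running total after boundary: 166.212.
Order-1 term: 1/12 · (0.259627 − 0.772185) = -0.0427131.
After k=1: 166.169.
Order-2 term: −1/720 · (0.000883454 − 0.00158574) = 9.75392e-07.
After k=2: 166.169.
Order-3 term: 1/30240 · (1.00290e-06 − 1.68054e-06) = -2.24086e-11.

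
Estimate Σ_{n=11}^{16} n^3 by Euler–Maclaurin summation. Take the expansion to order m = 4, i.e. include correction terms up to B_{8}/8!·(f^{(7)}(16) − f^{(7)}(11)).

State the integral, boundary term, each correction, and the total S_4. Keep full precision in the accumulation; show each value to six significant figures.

S_4 ≈ 15471.0

Integral: ∫_11^16 x^3 dx = 12723.8.
Endpoint term: (f(11) + f(16))/2 = (1331.00 + 4096.00)/2 = 2713.50.
Integral + boundary = 15437.2.
Correction k=1: B_{2}/2! · (f^{(1)}(16) − f^{(1)}(11)) = 1/12 · (768.000 − 363.000) = 33.7500.
After k=1: 15471.0.
Correction k=2: B_{4}/4! · (f^{(3)}(16) − f^{(3)}(11)) = −1/720 · (6.00000 − 6.00000) = 0.00000.
After k=2: 15471.0.
Correction k=3: B_{6}/6! · (f^{(5)}(16) − f^{(5)}(11)) = 1/30240 · (0.00000 − 0.00000) = 0.00000.
After k=3: 15471.0.
Correction k=4: B_{8}/8! · (f^{(7)}(16) − f^{(7)}(11)) = −1/1209600 · (0.00000 − 0.00000) = 0.00000.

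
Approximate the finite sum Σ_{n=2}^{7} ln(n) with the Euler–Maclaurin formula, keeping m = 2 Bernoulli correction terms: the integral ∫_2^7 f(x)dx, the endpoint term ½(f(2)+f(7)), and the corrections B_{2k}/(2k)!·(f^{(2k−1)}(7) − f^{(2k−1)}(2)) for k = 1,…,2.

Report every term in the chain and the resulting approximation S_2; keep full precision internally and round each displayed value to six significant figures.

S_2 ≈ 8.52518

The integral term ∫_2^7 ln(x) dx = 7.23508.
Boundary: ½(f(2) + f(7)) = ½(0.693147 + 1.94591) = 1.31953.
So far: 8.55461.
k=1: B_{2}/(2)! × [f^{(1)}(7) − f^{(1)}(2)] = 1/12 × (0.142857 − 0.500000) = -0.0297619.
After k=1: 8.52484.
k=2: B_{4}/(4)! × [f^{(3)}(7) − f^{(3)}(2)] = −1/720 × (0.00583090 − 0.250000) = 0.000339124.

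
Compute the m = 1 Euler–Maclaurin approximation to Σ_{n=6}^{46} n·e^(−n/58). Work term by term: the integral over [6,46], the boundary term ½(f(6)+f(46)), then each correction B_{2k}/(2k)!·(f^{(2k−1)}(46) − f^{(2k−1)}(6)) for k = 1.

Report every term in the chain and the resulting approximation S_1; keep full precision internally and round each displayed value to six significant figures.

S_1 ≈ 631.137

Integral: ∫_6^46 x·e^(−x/58) dx = 618.086.
½[f(6) + f(46)] = ½[5.41034 + 20.8122] = 13.1113.
Running total after boundary: 631.197.
Correction k=1: B_{2}/2! · (f^{(1)}(46) − f^{(1)}(6)) = 1/12 · (0.0936080 − 0.808441) = -0.0595694.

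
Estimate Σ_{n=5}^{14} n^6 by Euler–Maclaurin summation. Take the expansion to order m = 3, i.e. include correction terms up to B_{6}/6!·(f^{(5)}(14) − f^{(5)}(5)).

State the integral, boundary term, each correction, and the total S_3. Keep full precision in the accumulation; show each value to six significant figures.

∫_5^14 x^6 dx evaluates to 1.50479e+07.
½[f(5) + f(14)] = ½[15625.0 + 7.52954e+06] = 3.77258e+06.
So far: 1.88205e+07.
Order-1 term: 1/12 · (3.22694e+06 − 18750.0) = 267350.
Running total after k=1: 1.90878e+07.
Order-2 term: −1/720 · (329280 − 15000.0) = -436.500.
Running total after k=2: 1.90874e+07.
Order-3 term: 1/30240 · (10080.0 − 3600.00) = 0.214286.

S_3 ≈ 1.90874e+07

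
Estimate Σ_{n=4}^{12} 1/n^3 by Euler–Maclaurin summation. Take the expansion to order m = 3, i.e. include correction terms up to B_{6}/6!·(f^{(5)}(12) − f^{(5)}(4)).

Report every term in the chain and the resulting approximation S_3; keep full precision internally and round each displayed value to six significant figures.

Integral: ∫_4^12 1/x^3 dx = 0.0277778.
Boundary: ½(f(4) + f(12)) = ½(0.0156250 + 0.000578704) = 0.00810185.
Integral + boundary = 0.0358796.
k=1: B_{2}/(2)! × [f^{(1)}(12) − f^{(1)}(4)] = 1/12 × (-0.000144676 − (-0.0117188)) = 0.000964506.
Partial sum through k=1: 0.0368441.
k=2: B_{4}/(4)! × [f^{(3)}(12) − f^{(3)}(4)] = −1/720 × (-2.00939e-05 − (-0.0146484)) = -2.03171e-05.
Partial sum through k=2: 0.0368238.
k=3: B_{6}/(6)! × [f^{(5)}(12) − f^{(5)}(4)] = 1/30240 × (-5.86071e-06 − (-0.0384521)) = 1.27137e-06.

S_3 ≈ 0.0368251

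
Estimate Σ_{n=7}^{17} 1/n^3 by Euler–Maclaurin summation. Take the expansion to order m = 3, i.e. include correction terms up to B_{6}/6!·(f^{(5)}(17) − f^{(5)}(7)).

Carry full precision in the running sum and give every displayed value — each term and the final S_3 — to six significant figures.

S_3 ≈ 0.0101339

The integral term ∫_7^17 1/x^3 dx = 0.00847398.
½[f(7) + f(17)] = ½[0.00291545 + 0.000203542] = 0.00155950.
Running total after boundary: 0.0100335.
Order-1 term: 1/12 · (-3.59191e-05 − (-0.00124948)) = 0.000101130.
Partial sum through k=1: 0.0101346.
Order-2 term: −1/720 · (-2.48575e-06 − (-0.000509992)) = -7.04869e-07.
Partial sum through k=2: 0.0101339.
Order-3 term: 1/30240 · (-3.61251e-07 − (-0.000437136)) = 1.44436e-08.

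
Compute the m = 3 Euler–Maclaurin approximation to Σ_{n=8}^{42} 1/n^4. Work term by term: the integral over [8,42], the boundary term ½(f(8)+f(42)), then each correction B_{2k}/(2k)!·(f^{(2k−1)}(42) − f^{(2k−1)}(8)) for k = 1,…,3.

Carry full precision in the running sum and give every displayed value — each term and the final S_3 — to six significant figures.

S_3 ≈ 0.000778866

The integral term ∫_8^42 1/x^4 dx = 0.000646543.
Endpoint term: (f(8) + f(42))/2 = (0.000244141 + 3.21368e-07)/2 = 0.000122231.
Integral + boundary = 0.000768774.
k=1: B_{2}/(2)! × [f^{(1)}(42) − f^{(1)}(8)] = 1/12 × (-3.06065e-08 − (-0.000122070)) = 1.01700e-05.
Partial sum through k=1: 0.000778943.
k=2: B_{4}/(4)! × [f^{(3)}(42) − f^{(3)}(8)] = −1/720 × (-5.20519e-10 − (-5.72205e-05)) = -7.94721e-08.
Partial sum through k=2: 0.000778864.
k=3: B_{6}/(6)! × [f^{(5)}(42) − f^{(5)}(8)] = 1/30240 × (-1.65244e-11 − (-5.00679e-05)) = 1.65568e-09.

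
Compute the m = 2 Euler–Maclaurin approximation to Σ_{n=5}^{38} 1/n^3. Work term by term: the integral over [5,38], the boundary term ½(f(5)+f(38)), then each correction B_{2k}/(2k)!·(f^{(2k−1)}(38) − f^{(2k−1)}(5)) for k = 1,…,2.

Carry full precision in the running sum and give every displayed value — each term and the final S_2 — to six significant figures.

S_2 ≈ 0.0240574

∫_5^38 1/x^3 dx evaluates to 0.0196537.
Endpoint term: (f(5) + f(38))/2 = (0.00800000 + 1.82242e-05)/2 = 0.00400911.
Integral + boundary = 0.0236629.
k=1: B_{2}/(2)! × [f^{(1)}(38) − f^{(1)}(5)] = 1/12 × (-1.43876e-06 − (-0.00480000)) = 0.000399880.
After k=1: 0.0240627.
k=2: B_{4}/(4)! × [f^{(3)}(38) − f^{(3)}(5)] = −1/720 × (-1.99274e-08 − (-0.00384000)) = -5.33331e-06.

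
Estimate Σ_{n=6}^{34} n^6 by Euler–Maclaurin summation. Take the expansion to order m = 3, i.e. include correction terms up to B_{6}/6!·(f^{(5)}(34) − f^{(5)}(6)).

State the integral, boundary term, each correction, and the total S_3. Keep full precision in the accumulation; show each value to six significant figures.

Integral: ∫_6^34 x^6 dx = 7.50330e+09.
Boundary: ½(f(6) + f(34)) = ½(46656.0 + 1.54480e+09) = 7.72426e+08.
Running total after boundary: 8.27572e+09.
Correction k=1: B_{2}/2! · (f^{(1)}(34) − f^{(1)}(6)) = 1/12 · (2.72613e+08 − 46656.0) = 2.27138e+07.
After k=1: 8.29844e+09.
Correction k=2: B_{4}/4! · (f^{(3)}(34) − f^{(3)}(6)) = −1/720 · (4.71648e+06 − 25920.0) = -6514.67.
After k=2: 8.29843e+09.
Correction k=3: B_{6}/6! · (f^{(5)}(34) − f^{(5)}(6)) = 1/30240 · (24480.0 − 4320.00) = 0.666667.

S_3 ≈ 8.29843e+09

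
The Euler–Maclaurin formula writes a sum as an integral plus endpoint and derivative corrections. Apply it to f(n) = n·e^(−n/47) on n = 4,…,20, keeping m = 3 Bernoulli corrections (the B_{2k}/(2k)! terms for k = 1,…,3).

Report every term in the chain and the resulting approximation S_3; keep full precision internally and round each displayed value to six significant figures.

∫_4^20 x·e^(−x/47) dx evaluates to 143.813.
½[f(4) + f(20)] = ½[3.67366 + 13.0684] = 8.37105.
Running total after boundary: 152.185.
Correction k=1: B_{2}/2! · (f^{(1)}(20) − f^{(1)}(4)) = 1/12 · (0.375370 − 0.840252) = -0.0387401.
After k=1: 152.146.
Correction k=2: B_{4}/4! · (f^{(3)}(20) − f^{(3)}(4)) = −1/720 · (0.000761528 − 0.00121190) = 6.25513e-07.
After k=2: 152.146.
Correction k=3: B_{6}/6! · (f^{(5)}(20) − f^{(5)}(4)) = 1/30240 · (6.12552e-07 − 9.25042e-07) = -1.03337e-11.

S_3 ≈ 152.146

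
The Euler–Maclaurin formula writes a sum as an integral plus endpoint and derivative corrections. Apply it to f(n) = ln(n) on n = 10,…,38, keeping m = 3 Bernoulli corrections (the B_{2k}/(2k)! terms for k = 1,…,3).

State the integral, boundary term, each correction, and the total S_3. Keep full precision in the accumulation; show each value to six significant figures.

∫_10^38 ln(x) dx evaluates to 87.2024.
Boundary: ½(f(10) + f(38)) = ½(2.30259 + 3.63759) = 2.97009.
Integral + boundary = 90.1725.
Correction k=1: B_{2}/2! · (f^{(1)}(38) − f^{(1)}(10)) = 1/12 · (0.0263158 − 0.100000) = -0.00614035.
After k=1: 90.1664.
Correction k=2: B_{4}/4! · (f^{(3)}(38) − f^{(3)}(10)) = −1/720 · (3.64485e-05 − 0.00200000) = 2.72715e-06.
After k=2: 90.1664.
Correction k=3: B_{6}/6! · (f^{(5)}(38) − f^{(5)}(10)) = 1/30240 · (3.02896e-07 − 0.000240000) = -7.92649e-09.

S_3 ≈ 90.1664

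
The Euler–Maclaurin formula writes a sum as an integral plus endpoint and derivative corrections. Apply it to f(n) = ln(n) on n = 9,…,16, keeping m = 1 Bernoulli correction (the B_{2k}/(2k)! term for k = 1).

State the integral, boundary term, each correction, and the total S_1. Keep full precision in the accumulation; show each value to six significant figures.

Integral: ∫_9^16 ln(x) dx = 17.5864.
Boundary: ½(f(9) + f(16)) = ½(2.19722 + 2.77259) = 2.48491.
Integral + boundary = 20.0713.
k=1: B_{2}/(2)! × [f^{(1)}(16) − f^{(1)}(9)] = 1/12 × (0.0625000 − 0.111111) = -0.00405093.

S_1 ≈ 20.0673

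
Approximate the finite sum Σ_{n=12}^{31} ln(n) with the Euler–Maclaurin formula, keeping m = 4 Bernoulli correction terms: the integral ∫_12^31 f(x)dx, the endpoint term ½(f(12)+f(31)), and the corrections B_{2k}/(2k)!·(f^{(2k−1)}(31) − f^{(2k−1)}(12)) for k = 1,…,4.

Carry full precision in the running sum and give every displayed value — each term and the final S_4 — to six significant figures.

The integral term ∫_12^31 ln(x) dx = 57.6347.
½[f(12) + f(31)] = ½[2.48491 + 3.43399] = 2.95945.
So far: 60.5942.
Correction k=1: B_{2}/2! · (f^{(1)}(31) − f^{(1)}(12)) = 1/12 · (0.0322581 − 0.0833333) = -0.00425627.
Running total after k=1: 60.5899.
Correction k=2: B_{4}/4! · (f^{(3)}(31) − f^{(3)}(12)) = −1/720 · (6.71344e-05 − 0.00115741) = 1.51427e-06.
Running total after k=2: 60.5899.
Correction k=3: B_{6}/6! · (f^{(5)}(31) − f^{(5)}(12)) = 1/30240 · (8.38306e-07 − 9.64506e-05) = -3.16178e-09.
Running total after k=3: 60.5899.
Correction k=4: B_{8}/8! · (f^{(7)}(31) − f^{(7)}(12)) = −1/1209600 · (2.61698e-08 − 2.00939e-05) = 1.65904e-11.

S_4 ≈ 60.5899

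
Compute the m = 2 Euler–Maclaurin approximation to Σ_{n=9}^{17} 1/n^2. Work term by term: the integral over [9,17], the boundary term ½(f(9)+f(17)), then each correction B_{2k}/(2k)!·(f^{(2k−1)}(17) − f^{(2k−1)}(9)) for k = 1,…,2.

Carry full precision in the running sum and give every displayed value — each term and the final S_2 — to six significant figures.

S_2 ≈ 0.0603847

Integral: ∫_9^17 1/x^2 dx = 0.0522876.
½[f(9) + f(17)] = ½[0.0123457 + 0.00346021] = 0.00790294.
Integral + boundary = 0.0601905.
Order-1 term: 1/12 · (-0.000407083 − (-0.00274348)) = 0.000194700.
Partial sum through k=1: 0.0603852.
Order-2 term: −1/720 · (-1.69031e-05 − (-0.000406442)) = -5.41026e-07.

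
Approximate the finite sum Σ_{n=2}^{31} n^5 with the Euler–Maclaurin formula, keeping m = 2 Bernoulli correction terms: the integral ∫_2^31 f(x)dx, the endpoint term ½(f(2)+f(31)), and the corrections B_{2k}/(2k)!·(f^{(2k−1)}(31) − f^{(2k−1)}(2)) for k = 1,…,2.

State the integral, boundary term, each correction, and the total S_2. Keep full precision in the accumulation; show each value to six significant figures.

S_2 ≈ 1.62617e+08

The integral term ∫_2^31 x^5 dx = 1.47917e+08.
½[f(2) + f(31)] = ½[32.0000 + 2.86292e+07] = 1.43146e+07.
Integral + boundary = 1.62232e+08.
Order-1 term: 1/12 · (4.61760e+06 − 80.0000) = 384794.
After k=1: 1.62617e+08.
Order-2 term: −1/720 · (57660.0 − 240.000) = -79.7500.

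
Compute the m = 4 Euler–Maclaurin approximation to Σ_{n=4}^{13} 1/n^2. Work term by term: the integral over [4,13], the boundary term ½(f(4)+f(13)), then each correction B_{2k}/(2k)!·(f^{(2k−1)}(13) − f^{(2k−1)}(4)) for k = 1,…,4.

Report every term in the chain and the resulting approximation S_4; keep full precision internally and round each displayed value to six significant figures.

Integral: ∫_4^13 1/x^2 dx = 0.173077.
Boundary: ½(f(4) + f(13)) = ½(0.0625000 + 0.00591716) = 0.0342086.
Running total after boundary: 0.207286.
Correction k=1: B_{2}/2! · (f^{(1)}(13) − f^{(1)}(4)) = 1/12 · (-0.000910332 − (-0.0312500)) = 0.00252831.
Running total after k=1: 0.209814.
Correction k=2: B_{4}/4! · (f^{(3)}(13) − f^{(3)}(4)) = −1/720 · (-6.46390e-05 − (-0.0234375)) = -3.24623e-05.
Running total after k=2: 0.209781.
Correction k=3: B_{6}/6! · (f^{(5)}(13) − f^{(5)}(4)) = 1/30240 · (-1.14744e-05 − (-0.0439453)) = 1.45284e-06.
Running total after k=3: 0.209783.
Correction k=4: B_{8}/8! · (f^{(7)}(13) − f^{(7)}(4)) = −1/1209600 · (-3.80216e-06 − (-0.153809)) = -1.27153e-07.

S_4 ≈ 0.209783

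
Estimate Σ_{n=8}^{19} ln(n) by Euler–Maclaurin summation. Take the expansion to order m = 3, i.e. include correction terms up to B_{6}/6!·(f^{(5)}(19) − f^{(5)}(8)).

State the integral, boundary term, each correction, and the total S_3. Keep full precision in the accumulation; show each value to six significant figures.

S_3 ≈ 30.8147

Integral: ∫_8^19 ln(x) dx = 28.3088.
Endpoint term: (f(8) + f(19))/2 = (2.07944 + 2.94444)/2 = 2.51194.
Running total after boundary: 30.8207.
k=1: B_{2}/(2)! × [f^{(1)}(19) − f^{(1)}(8)] = 1/12 × (0.0526316 − 0.125000) = -0.00603070.
Running total after k=1: 30.8147.
k=2: B_{4}/(4)! × [f^{(3)}(19) − f^{(3)}(8)] = −1/720 × (0.000291588 − 0.00390625) = 5.02036e-06.
Running total after k=2: 30.8147.
k=3: B_{6}/(6)! × [f^{(5)}(19) − f^{(5)}(8)] = 1/30240 × (9.69267e-06 − 0.000732422) = -2.38998e-08.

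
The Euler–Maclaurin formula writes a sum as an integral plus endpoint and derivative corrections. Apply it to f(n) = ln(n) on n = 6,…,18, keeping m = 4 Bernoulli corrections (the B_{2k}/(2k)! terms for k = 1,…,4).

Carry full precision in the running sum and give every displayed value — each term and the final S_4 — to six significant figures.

S_4 ≈ 31.6080

Integral: ∫_6^18 ln(x) dx = 29.2761.
½[f(6) + f(18)] = ½[1.79176 + 2.89037] = 2.34107.
Running total after boundary: 31.6172.
k=1: B_{2}/(2)! × [f^{(1)}(18) − f^{(1)}(6)] = 1/12 × (0.0555556 − 0.166667) = -0.00925926.
Partial sum through k=1: 31.6079.
k=2: B_{4}/(4)! × [f^{(3)}(18) − f^{(3)}(6)] = −1/720 × (0.000342936 − 0.00925926) = 1.23838e-05.
Partial sum through k=2: 31.6080.
k=3: B_{6}/(6)! × [f^{(5)}(18) − f^{(5)}(6)] = 1/30240 × (1.27013e-05 − 0.00308642) = -1.01644e-07.
Partial sum through k=3: 31.6080.
k=4: B_{8}/(8)! × [f^{(7)}(18) − f^{(7)}(6)] = −1/1209600 × (1.17605e-06 − 0.00257202) = 2.12536e-09.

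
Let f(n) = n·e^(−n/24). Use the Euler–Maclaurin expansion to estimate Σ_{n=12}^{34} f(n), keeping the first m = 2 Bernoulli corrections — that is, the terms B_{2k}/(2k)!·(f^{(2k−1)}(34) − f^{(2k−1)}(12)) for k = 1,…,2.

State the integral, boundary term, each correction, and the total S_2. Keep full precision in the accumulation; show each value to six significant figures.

S_2 ≈ 194.182

∫_12^34 x·e^(−x/24) dx evaluates to 186.453.
Endpoint term: (f(12) + f(34))/2 = (7.27837 + 8.24572)/2 = 7.76204.
So far: 194.215.
Order-1 term: 1/12 · (-0.101050 − 0.303265) = -0.0336930.
Running total after k=1: 194.182.
Order-2 term: −1/720 · (0.000666652 − 0.00263251) = 2.73036e-06.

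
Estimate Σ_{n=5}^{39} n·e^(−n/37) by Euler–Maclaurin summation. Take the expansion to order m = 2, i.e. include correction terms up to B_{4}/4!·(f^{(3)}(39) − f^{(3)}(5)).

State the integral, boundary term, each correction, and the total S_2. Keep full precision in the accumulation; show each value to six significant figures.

S_2 ≈ 386.443

The integral term ∫_5^39 x·e^(−x/37) dx = 377.527.
Endpoint term: (f(5) + f(39))/2 = (4.36799 + 13.5924)/2 = 8.98017.
Running total after boundary: 386.507.
Order-1 term: 1/12 · (-0.0188390 − 0.755544) = -0.0645319.
After k=1: 386.443.
Order-2 term: −1/720 · (0.000495402 − 0.00182815) = 1.85104e-06.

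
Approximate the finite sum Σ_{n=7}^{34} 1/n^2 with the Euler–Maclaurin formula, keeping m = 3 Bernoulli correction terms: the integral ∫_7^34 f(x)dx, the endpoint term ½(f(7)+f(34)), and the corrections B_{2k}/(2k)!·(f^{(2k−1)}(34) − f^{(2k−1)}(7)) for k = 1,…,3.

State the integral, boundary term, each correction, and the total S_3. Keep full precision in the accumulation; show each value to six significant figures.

S_3 ≈ 0.124562

Integral: ∫_7^34 1/x^2 dx = 0.113445.
Endpoint term: (f(7) + f(34))/2 = (0.0204082 + 0.000865052)/2 = 0.0106366.
Integral + boundary = 0.124082.
Correction k=1: B_{2}/2! · (f^{(1)}(34) − f^{(1)}(7)) = 1/12 · (-5.08854e-05 − (-0.00583090)) = 0.000481668.
After k=1: 0.124564.
Correction k=2: B_{4}/4! · (f^{(3)}(34) − f^{(3)}(7)) = −1/720 · (-5.28222e-07 − (-0.00142798)) = -1.98257e-06.
After k=2: 0.124562.
Correction k=3: B_{6}/6! · (f^{(5)}(34) − f^{(5)}(7)) = 1/30240 · (-1.37082e-08 − (-0.000874271)) = 2.89106e-08.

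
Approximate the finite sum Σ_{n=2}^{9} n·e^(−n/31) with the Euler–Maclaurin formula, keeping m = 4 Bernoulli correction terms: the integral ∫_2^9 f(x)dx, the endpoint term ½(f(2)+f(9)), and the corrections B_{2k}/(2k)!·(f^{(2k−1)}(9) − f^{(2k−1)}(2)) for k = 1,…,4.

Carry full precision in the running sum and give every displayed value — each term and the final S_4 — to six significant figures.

The integral term ∫_2^9 x·e^(−x/31) dx = 31.5364.
Endpoint term: (f(2) + f(9))/2 = (1.87504 + 6.73220)/2 = 4.30362.
Integral + boundary = 35.8400.
Correction k=1: B_{2}/2! · (f^{(1)}(9) − f^{(1)}(2)) = 1/12 · (0.530854 − 0.877036) = -0.0288484.
Partial sum through k=1: 35.8112.
Correction k=2: B_{4}/4! · (f^{(3)}(9) − f^{(3)}(2)) = −1/720 · (0.00210916 − 0.00286376) = 1.04807e-06.
Partial sum through k=2: 35.8112.
Correction k=3: B_{6}/6! · (f^{(5)}(9) − f^{(5)}(2)) = 1/30240 · (3.81469e-06 − 5.01030e-06) = -3.95376e-11.
Partial sum through k=3: 35.8112.
Correction k=4: B_{8}/8! · (f^{(7)}(9) − f^{(7)}(2)) = −1/1209600 · (5.65517e-09 − 7.32635e-09) = 1.38159e-15.

S_4 ≈ 35.8112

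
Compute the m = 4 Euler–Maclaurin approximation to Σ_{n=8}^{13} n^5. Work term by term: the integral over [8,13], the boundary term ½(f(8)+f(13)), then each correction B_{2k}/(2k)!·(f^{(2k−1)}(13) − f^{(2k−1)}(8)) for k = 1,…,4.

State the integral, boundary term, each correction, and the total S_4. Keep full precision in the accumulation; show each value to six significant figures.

S_4 ≈ 972993

Integral: ∫_8^13 x^5 dx = 760778.
½[f(8) + f(13)] = ½[32768.0 + 371293] = 202030.
So far: 962808.
Correction k=1: B_{2}/2! · (f^{(1)}(13) − f^{(1)}(8)) = 1/12 · (142805 − 20480.0) = 10193.8.
After k=1: 973002.
Correction k=2: B_{4}/4! · (f^{(3)}(13) − f^{(3)}(8)) = −1/720 · (10140.0 − 3840.00) = -8.75000.
After k=2: 972993.
Correction k=3: B_{6}/6! · (f^{(5)}(13) − f^{(5)}(8)) = 1/30240 · (120.000 − 120.000) = 0.00000.
After k=3: 972993.
Correction k=4: B_{8}/8! · (f^{(7)}(13) − f^{(7)}(8)) = −1/1209600 · (0.00000 − 0.00000) = 0.00000.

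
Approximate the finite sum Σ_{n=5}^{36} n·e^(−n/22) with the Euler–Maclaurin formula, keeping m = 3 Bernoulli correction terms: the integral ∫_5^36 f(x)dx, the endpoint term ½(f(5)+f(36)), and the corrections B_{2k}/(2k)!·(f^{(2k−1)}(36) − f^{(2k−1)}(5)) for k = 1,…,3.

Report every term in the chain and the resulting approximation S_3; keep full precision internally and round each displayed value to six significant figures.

S_3 ≈ 230.256

Integral: ∫_5^36 x·e^(−x/22) dx = 224.822.
½[f(5) + f(36)] = ½[3.98352 + 7.00872] = 5.49612.
Integral + boundary = 230.318.
k=1: B_{2}/(2)! × [f^{(1)}(36) − f^{(1)}(5)] = 1/12 × (-0.123892 − 0.615634) = -0.0616272.
Partial sum through k=1: 230.256.
k=2: B_{4}/(4)! × [f^{(3)}(36) − f^{(3)}(5)] = −1/720 × (0.000548516 − 0.00456414) = 5.57725e-06.
Partial sum through k=2: 230.256.
k=3: B_{6}/(6)! × [f^{(5)}(36) − f^{(5)}(5)] = 1/30240 × (2.79547e-06 − 1.62320e-05) = -4.44330e-10.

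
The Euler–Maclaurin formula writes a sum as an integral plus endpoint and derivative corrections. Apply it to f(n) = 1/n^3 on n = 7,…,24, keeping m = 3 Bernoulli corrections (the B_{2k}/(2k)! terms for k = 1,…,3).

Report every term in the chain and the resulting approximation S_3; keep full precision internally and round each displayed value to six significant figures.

S_3 ≈ 0.0109326

∫_7^24 1/x^3 dx evaluates to 0.00933603.
Boundary: ½(f(7) + f(24)) = ½(0.00291545 + 7.23380e-05) = 0.00149389.
So far: 0.0108299.
Order-1 term: 1/12 · (-9.04225e-06 − (-0.00124948)) = 0.000103370.
Running total after k=1: 0.0109333.
Order-2 term: −1/720 · (-3.13967e-07 − (-0.000509992)) = -7.07886e-07.
Running total after k=2: 0.0109326.
Order-3 term: 1/30240 · (-2.28934e-08 − (-0.000437136)) = 1.44548e-08.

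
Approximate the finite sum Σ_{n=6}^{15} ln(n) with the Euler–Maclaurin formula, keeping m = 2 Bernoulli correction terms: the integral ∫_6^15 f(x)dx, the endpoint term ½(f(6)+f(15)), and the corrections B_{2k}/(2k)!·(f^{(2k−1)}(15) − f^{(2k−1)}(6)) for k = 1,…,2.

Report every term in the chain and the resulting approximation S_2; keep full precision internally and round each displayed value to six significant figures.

S_2 ≈ 23.1118

The integral term ∫_6^15 ln(x) dx = 20.8702.
Endpoint term: (f(6) + f(15))/2 = (1.79176 + 2.70805)/2 = 2.24990.
So far: 23.1201.
k=1: B_{2}/(2)! × [f^{(1)}(15) − f^{(1)}(6)] = 1/12 × (0.0666667 − 0.166667) = -0.00833333.
Running total after k=1: 23.1118.
k=2: B_{4}/(4)! × [f^{(3)}(15) − f^{(3)}(6)] = −1/720 × (0.000592593 − 0.00925926) = 1.20370e-05.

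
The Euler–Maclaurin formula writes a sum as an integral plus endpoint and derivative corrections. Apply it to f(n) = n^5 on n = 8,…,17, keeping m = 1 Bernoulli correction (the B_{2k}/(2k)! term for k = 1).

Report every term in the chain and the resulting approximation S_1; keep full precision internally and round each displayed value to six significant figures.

S_1 ≈ 4.73864e+06

∫_8^17 x^5 dx evaluates to 3.97924e+06.
½[f(8) + f(17)] = ½[32768.0 + 1.41986e+06] = 726312.
Integral + boundary = 4.70555e+06.
Order-1 term: 1/12 · (417605 − 20480.0) = 33093.8.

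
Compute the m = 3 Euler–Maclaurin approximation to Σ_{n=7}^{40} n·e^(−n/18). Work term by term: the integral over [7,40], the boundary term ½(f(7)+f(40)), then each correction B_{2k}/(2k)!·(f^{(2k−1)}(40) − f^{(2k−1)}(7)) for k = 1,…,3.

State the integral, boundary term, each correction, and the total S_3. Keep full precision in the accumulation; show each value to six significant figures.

The integral term ∫_7^40 x·e^(−x/18) dx = 191.878.
Boundary: ½(f(7) + f(40)) = ½(4.74467 + 4.33472) = 4.53969.
Integral + boundary = 196.418.
k=1: B_{2}/(2)! × [f^{(1)}(40) − f^{(1)}(7)] = 1/12 × (-0.132450 − 0.414217) = -0.0455556.
Partial sum through k=1: 196.372.
k=2: B_{4}/(4)! × [f^{(3)}(40) − f^{(3)}(7)] = −1/720 × (0.000260143 − 0.00546246) = 7.22544e-06.
Partial sum through k=2: 196.372.
k=3: B_{6}/(6)! × [f^{(5)}(40) − f^{(5)}(7)] = 1/30240 × (2.86753e-06 − 2.97730e-05) = -8.89733e-10.

S_3 ≈ 196.372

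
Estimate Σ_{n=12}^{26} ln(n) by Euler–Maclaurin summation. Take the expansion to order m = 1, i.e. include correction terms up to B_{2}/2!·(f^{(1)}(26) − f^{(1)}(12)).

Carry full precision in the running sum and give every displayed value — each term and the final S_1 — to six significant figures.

∫_12^26 ln(x) dx evaluates to 40.8916.
Endpoint term: (f(12) + f(26))/2 = (2.48491 + 3.25810)/2 = 2.87150.
Integral + boundary = 43.7631.
Order-1 term: 1/12 · (0.0384615 − 0.0833333) = -0.00373932.

S_1 ≈ 43.7594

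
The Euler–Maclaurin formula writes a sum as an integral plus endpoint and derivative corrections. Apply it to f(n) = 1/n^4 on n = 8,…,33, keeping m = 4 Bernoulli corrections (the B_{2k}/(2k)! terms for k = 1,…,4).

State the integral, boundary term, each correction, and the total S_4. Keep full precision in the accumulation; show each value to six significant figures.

S_4 ≈ 0.000774344

∫_8^33 1/x^4 dx evaluates to 0.000641766.
Endpoint term: (f(8) + f(33))/2 = (0.000244141 + 8.43226e-07)/2 = 0.000122492.
Running total after boundary: 0.000764258.
Order-1 term: 1/12 · (-1.02209e-07 − (-0.000122070)) = 1.01640e-05.
Running total after k=1: 0.000774422.
Order-2 term: −1/720 · (-2.81568e-09 − (-5.72205e-05)) = -7.94689e-08.
Running total after k=2: 0.000774343.
Order-3 term: 1/30240 · (-1.44792e-10 − (-5.00679e-05)) = 1.65568e-09.
Running total after k=3: 0.000774344.
Order-4 term: −1/1209600 · (-1.19663e-11 − (-7.04080e-05)) = -5.82077e-11.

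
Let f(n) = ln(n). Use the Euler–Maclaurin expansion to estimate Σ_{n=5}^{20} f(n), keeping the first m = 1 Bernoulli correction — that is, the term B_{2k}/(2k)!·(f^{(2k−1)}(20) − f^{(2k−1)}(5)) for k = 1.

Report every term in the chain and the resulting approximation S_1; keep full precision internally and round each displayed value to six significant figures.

The integral term ∫_5^20 ln(x) dx = 36.8675.
Endpoint term: (f(5) + f(20))/2 = (1.60944 + 2.99573)/2 = 2.30259.
Integral + boundary = 39.1700.
Order-1 term: 1/12 · (0.0500000 − 0.200000) = -0.0125000.

S_1 ≈ 39.1575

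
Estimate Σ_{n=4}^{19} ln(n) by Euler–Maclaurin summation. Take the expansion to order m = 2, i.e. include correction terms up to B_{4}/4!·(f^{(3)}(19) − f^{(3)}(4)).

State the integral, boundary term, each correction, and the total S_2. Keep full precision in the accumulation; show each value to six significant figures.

S_2 ≈ 37.5481

Integral: ∫_4^19 ln(x) dx = 35.3992.
½[f(4) + f(19)] = ½[1.38629 + 2.94444] = 2.16537.
Running total after boundary: 37.5645.
k=1: B_{2}/(2)! × [f^{(1)}(19) − f^{(1)}(4)] = 1/12 × (0.0526316 − 0.250000) = -0.0164474.
After k=1: 37.5481.
k=2: B_{4}/(4)! × [f^{(3)}(19) − f^{(3)}(4)] = −1/720 × (0.000291588 − 0.0312500) = 4.29978e-05.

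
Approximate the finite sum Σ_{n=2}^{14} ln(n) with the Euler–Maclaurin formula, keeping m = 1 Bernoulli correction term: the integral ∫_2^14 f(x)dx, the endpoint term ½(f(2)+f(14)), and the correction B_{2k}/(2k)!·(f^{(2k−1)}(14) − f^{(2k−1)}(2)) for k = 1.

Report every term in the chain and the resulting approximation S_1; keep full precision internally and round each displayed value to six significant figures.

Integral: ∫_2^14 ln(x) dx = 23.5605.
Endpoint term: (f(2) + f(14))/2 = (0.693147 + 2.63906)/2 = 1.66610.
Integral + boundary = 25.2266.
Order-1 term: 1/12 · (0.0714286 − 0.500000) = -0.0357143.

S_1 ≈ 25.1909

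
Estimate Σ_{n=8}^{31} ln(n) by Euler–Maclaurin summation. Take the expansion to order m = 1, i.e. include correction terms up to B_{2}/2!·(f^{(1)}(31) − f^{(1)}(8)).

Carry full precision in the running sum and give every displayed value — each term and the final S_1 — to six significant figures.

S_1 ≈ 69.5671

Integral: ∫_8^31 ln(x) dx = 66.8181.
Endpoint term: (f(8) + f(31))/2 = (2.07944 + 3.43399)/2 = 2.75671.
So far: 69.5748.
k=1: B_{2}/(2)! × [f^{(1)}(31) − f^{(1)}(8)] = 1/12 × (0.0322581 − 0.125000) = -0.00772849.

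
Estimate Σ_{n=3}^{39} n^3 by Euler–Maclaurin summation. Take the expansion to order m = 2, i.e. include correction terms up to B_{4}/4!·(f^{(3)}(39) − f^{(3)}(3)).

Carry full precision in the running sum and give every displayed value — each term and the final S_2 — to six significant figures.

S_2 ≈ 608391

Integral: ∫_3^39 x^3 dx = 578340.
Boundary: ½(f(3) + f(39)) = ½(27.0000 + 59319.0) = 29673.0.
So far: 608013.
Order-1 term: 1/12 · (4563.00 − 27.0000) = 378.000.
After k=1: 608391.
Order-2 term: −1/720 · (6.00000 − 6.00000) = 0.00000.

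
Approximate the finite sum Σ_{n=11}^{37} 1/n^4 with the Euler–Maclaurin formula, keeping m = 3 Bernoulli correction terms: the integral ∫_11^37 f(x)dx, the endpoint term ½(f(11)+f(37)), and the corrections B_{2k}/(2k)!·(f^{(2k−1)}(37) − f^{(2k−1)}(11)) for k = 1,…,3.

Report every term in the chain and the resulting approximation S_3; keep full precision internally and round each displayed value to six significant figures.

S_3 ≈ 0.000280331

The integral term ∫_11^37 1/x^4 dx = 0.000243858.
Endpoint term: (f(11) + f(37))/2 = (6.83013e-05 + 5.33572e-07)/2 = 3.44175e-05.
So far: 0.000278275.
Order-1 term: 1/12 · (-5.76835e-08 − (-2.48369e-05)) = 2.06493e-06.
Partial sum through k=1: 0.000280340.
Order-2 term: −1/720 · (-1.26406e-09 − (-6.15790e-06)) = -8.55088e-09.
Partial sum through k=2: 0.000280331.
Order-3 term: 1/30240 · (-5.17075e-11 − (-2.84994e-06)) = 9.42422e-11.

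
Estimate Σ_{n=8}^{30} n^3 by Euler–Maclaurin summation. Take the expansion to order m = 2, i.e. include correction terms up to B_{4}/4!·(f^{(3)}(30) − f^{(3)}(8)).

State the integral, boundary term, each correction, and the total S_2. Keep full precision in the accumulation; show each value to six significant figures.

S_2 ≈ 215441

∫_8^30 x^3 dx evaluates to 201476.
½[f(8) + f(30)] = ½[512.000 + 27000.0] = 13756.0.
So far: 215232.
k=1: B_{2}/(2)! × [f^{(1)}(30) − f^{(1)}(8)] = 1/12 × (2700.00 − 192.000) = 209.000.
Running total after k=1: 215441.
k=2: B_{4}/(4)! × [f^{(3)}(30) − f^{(3)}(8)] = −1/720 × (6.00000 − 6.00000) = 0.00000.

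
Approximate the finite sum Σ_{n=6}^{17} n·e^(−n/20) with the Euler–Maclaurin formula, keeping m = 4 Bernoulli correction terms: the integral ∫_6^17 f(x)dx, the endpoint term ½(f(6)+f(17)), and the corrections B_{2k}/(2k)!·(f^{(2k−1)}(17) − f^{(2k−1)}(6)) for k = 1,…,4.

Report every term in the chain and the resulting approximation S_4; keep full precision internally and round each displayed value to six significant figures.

Integral: ∫_6^17 x·e^(−x/20) dx = 68.9384.
Endpoint term: (f(6) + f(17))/2 = (4.44491 + 7.26605)/2 = 5.85548.
Integral + boundary = 74.7939.
Order-1 term: 1/12 · (0.0641122 − 0.518573) = -0.0378717.
Partial sum through k=1: 74.7560.
Order-2 term: −1/720 · (0.00229736 − 0.00500052) = 3.75440e-06.
Partial sum through k=2: 74.7560.
Order-3 term: 1/30240 · (1.10861e-05 − 2.17615e-05) = -3.53024e-10.
Partial sum through k=3: 74.7560.
Order-4 term: −1/1209600 · (4.10719e-08 − 7.75544e-08) = 3.01608e-14.

S_4 ≈ 74.7560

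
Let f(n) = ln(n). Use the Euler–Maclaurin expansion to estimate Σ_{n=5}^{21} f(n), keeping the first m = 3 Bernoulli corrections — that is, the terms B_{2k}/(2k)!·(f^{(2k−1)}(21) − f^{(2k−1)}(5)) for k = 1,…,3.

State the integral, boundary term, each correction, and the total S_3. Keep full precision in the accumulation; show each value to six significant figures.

S_3 ≈ 42.2021

∫_5^21 ln(x) dx evaluates to 39.8878.
½[f(5) + f(21)] = ½[1.60944 + 3.04452] = 2.32698.
Running total after boundary: 42.2148.
Order-1 term: 1/12 · (0.0476190 − 0.200000) = -0.0126984.
After k=1: 42.2021.
Order-2 term: −1/720 · (0.000215959 − 0.0160000) = 2.19223e-05.
After k=2: 42.2021.
Order-3 term: 1/30240 · (5.87645e-06 − 0.00768000) = -2.53774e-07.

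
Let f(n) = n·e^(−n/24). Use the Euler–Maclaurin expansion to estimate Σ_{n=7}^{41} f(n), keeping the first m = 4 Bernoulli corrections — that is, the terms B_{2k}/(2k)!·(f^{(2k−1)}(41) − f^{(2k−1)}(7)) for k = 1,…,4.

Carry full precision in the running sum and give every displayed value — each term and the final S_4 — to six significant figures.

S_4 ≈ 279.433

The integral term ∫_7^41 x·e^(−x/24) dx = 273.160.
Endpoint term: (f(7) + f(41))/2 = (5.22912 + 7.42787)/2 = 6.32849.
So far: 279.488.
k=1: B_{2}/(2)! × [f^{(1)}(41) − f^{(1)}(7)] = 1/12 × (-0.128327 − 0.529137) = -0.0547887.
Partial sum through k=1: 279.433.
k=2: B_{4}/(4)! × [f^{(3)}(41) − f^{(3)}(7)] = −1/720 × (0.000406264 − 0.00351245) = 4.31415e-06.
Partial sum through k=2: 279.433.
k=3: B_{6}/(6)! × [f^{(5)}(41) − f^{(5)}(7)] = 1/30240 × (1.79743e-06 − 1.06012e-05) = -2.91128e-10.
Partial sum through k=3: 279.433.
k=4: B_{8}/(8)! × [f^{(7)}(41) − f^{(7)}(7)] = −1/1209600 × (5.01655e-09 − 2.62227e-08) = 1.75316e-14.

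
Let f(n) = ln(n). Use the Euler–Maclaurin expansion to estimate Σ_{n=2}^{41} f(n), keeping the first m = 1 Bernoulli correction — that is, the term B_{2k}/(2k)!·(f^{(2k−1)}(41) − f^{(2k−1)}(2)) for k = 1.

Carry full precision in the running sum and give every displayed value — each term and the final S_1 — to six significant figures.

∫_2^41 ln(x) dx evaluates to 111.870.
½[f(2) + f(41)] = ½[0.693147 + 3.71357] = 2.20336.
Running total after boundary: 114.074.
k=1: B_{2}/(2)! × [f^{(1)}(41) − f^{(1)}(2)] = 1/12 × (0.0243902 − 0.500000) = -0.0396341.

S_1 ≈ 114.034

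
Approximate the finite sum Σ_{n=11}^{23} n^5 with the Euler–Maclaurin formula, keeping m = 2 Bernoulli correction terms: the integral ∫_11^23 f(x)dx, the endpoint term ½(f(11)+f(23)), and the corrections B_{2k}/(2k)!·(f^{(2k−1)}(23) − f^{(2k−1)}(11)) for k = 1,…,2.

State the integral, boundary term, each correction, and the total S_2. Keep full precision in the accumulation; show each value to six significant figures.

S_2 ≈ 2.77866e+07

Integral: ∫_11^23 x^5 dx = 2.43774e+07.
Boundary: ½(f(11) + f(23)) = ½(161051 + 6.43634e+06) = 3.29870e+06.
Integral + boundary = 2.76761e+07.
k=1: B_{2}/(2)! × [f^{(1)}(23) − f^{(1)}(11)] = 1/12 × (1.39920e+06 − 73205.0) = 110500.
After k=1: 2.77866e+07.
k=2: B_{4}/(4)! × [f^{(3)}(23) − f^{(3)}(11)] = −1/720 × (31740.0 − 7260.00) = -34.0000.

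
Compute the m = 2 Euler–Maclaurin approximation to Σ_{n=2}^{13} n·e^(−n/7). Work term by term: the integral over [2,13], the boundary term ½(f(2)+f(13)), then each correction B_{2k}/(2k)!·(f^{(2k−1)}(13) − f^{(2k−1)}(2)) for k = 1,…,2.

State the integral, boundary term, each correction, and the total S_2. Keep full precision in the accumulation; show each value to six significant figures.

∫_2^13 x·e^(−x/7) dx evaluates to 25.4865.
Endpoint term: (f(2) + f(13))/2 = (1.50295 + 2.02953)/2 = 1.76624.
Integral + boundary = 27.2528.
Order-1 term: 1/12 · (-0.133815 − 0.536769) = -0.0558821.
After k=1: 27.1969.
Order-2 term: −1/720 · (0.00364124 − 0.0416270) = 5.27580e-05.

S_2 ≈ 27.1970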